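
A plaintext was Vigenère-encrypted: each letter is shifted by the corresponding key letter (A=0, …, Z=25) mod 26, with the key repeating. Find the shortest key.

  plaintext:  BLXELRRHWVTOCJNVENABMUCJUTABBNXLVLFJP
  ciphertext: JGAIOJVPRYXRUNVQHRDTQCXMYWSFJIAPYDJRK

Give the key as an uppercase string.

IVDEDSE

  i= 0: J-B =  8 → I
  i= 1: G-L = 21 → V
  i= 2: A-X =  3 → D
  i= 3: I-E =  4 → E
  i= 4: O-L =  3 → D
  i= 5: J-R = 18 → S
  i= 6: V-R =  4 → E
  i= 7: P-H =  8 → I
  i= 8: R-W = 21 → V
  i= 9: Y-V =  3 → D
  i=10: X-T =  4 → E
  i=11: R-O =  3 → D
  i=12: U-C = 18 → S
  i=13: N-J =  4 → E
  i=14: V-N =  8 → I
  i=15: Q-V = 21 → V
  i=16: H-E =  3 → D
  i=17: R-N =  4 → E
  i=18: D-A =  3 → D
  i=19: T-B = 18 → S
  i=20: Q-M =  4 → E
  i=21: C-U =  8 → I
  i=22: X-C = 21 → V
  i=23: M-J =  3 → D
  i=24: Y-U =  4 → E
  i=25: W-T =  3 → D
  i=26: S-A = 18 → S
  i=27: F-B =  4 → E
  i=28: J-B =  8 → I
  i=29: I-N = 21 → V
  i=30: A-X =  3 → D
  i=31: P-L =  4 → E
  i=32: Y-V =  3 → D
  i=33: D-L = 18 → S
  i=34: J-F =  4 → E
  i=35: R-J =  8 → I
  i=36: K-P = 21 → V
  shifts repeat with period 7: IVDEDSE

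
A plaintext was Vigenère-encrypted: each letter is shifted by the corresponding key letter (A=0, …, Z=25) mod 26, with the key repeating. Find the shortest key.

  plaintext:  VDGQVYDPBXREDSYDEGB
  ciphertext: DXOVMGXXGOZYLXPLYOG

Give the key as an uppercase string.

IUIFR

  i= 0: D-V =  8 → I
  i= 1: X-D = 20 → U
  i= 2: O-G =  8 → I
  i= 3: V-Q =  5 → F
  i= 4: M-V = 17 → R
  i= 5: G-Y =  8 → I
  i= 6: X-D = 20 → U
  i= 7: X-P =  8 → I
  i= 8: G-B =  5 → F
  i= 9: O-X = 17 → R
  i=10: Z-R =  8 → I
  i=11: Y-E = 20 → U
  i=12: L-D =  8 → I
  i=13: X-S =  5 → F
  i=14: P-Y = 17 → R
  i=15: L-D =  8 → I
  i=16: Y-E = 20 → U
  i=17: O-G =  8 → I
  i=18: G-B =  5 → F
  shifts repeat with period 5: IUIFR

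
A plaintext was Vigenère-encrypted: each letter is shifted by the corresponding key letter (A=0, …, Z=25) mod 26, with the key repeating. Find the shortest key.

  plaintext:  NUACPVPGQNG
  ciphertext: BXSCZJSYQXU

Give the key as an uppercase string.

  i= 0: B-N = 14 → O
  i= 1: X-U =  3 → D
  i= 2: S-A = 18 → S
  i= 3: C-C =  0 → A
  i= 4: Z-P = 10 → K
  i= 5: J-V = 14 → O
  i= 6: S-P =  3 → D
  i= 7: Y-G = 18 → S
  i= 8: Q-Q =  0 → A
  i= 9: X-N = 10 → K
  i=10: U-G = 14 → O
  shifts repeat with period 5: ODSAK

ODSAK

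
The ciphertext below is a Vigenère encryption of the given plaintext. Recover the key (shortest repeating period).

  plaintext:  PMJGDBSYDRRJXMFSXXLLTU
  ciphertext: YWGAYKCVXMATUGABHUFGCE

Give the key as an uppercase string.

JKXUV

  i= 0: Y-P =  9 → J
  i= 1: W-M = 10 → K
  i= 2: G-J = 23 → X
  i= 3: A-G = 20 → U
  i= 4: Y-D = 21 → V
  i= 5: K-B =  9 → J
  i= 6: C-S = 10 → K
  i= 7: V-Y = 23 → X
  i= 8: X-D = 20 → U
  i= 9: M-R = 21 → V
  i=10: A-R =  9 → J
  i=11: T-J = 10 → K
  i=12: U-X = 23 → X
  i=13: G-M = 20 → U
  i=14: A-F = 21 → V
  i=15: B-S =  9 → J
  i=16: H-X = 10 → K
  i=17: U-X = 23 → X
  i=18: F-L = 20 → U
  i=19: G-L = 21 → V
  i=20: C-T =  9 → J
  i=21: E-U = 10 → K
  shifts repeat with period 5: JKXUV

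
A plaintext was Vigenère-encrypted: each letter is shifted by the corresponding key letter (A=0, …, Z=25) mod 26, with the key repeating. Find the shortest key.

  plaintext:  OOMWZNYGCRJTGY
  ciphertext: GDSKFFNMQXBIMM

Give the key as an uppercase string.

SPGOG

  i= 0: G-O = 18 → S
  i= 1: D-O = 15 → P
  i= 2: S-M =  6 → G
  i= 3: K-W = 14 → O
  i= 4: F-Z =  6 → G
  i= 5: F-N = 18 → S
  i= 6: N-Y = 15 → P
  i= 7: M-G =  6 → G
  i= 8: Q-C = 14 → O
  i= 9: X-R =  6 → G
  i=10: B-J = 18 → S
  i=11: I-T = 15 → P
  i=12: M-G =  6 → G
  i=13: M-Y = 14 → O
  shifts repeat with period 5: SPGOG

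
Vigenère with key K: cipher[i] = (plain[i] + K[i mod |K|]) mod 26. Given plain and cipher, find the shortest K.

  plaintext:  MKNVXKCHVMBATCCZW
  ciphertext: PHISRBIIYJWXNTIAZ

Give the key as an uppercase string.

  i= 0: P-M =  3 → D
  i= 1: H-K = 23 → X
  i= 2: I-N = 21 → V
  i= 3: S-V = 23 → X
  i= 4: R-X = 20 → U
  i= 5: B-K = 17 → R
  i= 6: I-C =  6 → G
  i= 7: I-H =  1 → B
  i= 8: Y-V =  3 → D
  i= 9: J-M = 23 → X
  i=10: W-B = 21 → V
  i=11: X-A = 23 → X
  i=12: N-T = 20 → U
  i=13: T-C = 17 → R
  i=14: I-C =  6 → G
  i=15: A-Z =  1 → B
  i=16: Z-W =  3 → D
  shifts repeat with period 8: DXVXURGB

DXVXURGB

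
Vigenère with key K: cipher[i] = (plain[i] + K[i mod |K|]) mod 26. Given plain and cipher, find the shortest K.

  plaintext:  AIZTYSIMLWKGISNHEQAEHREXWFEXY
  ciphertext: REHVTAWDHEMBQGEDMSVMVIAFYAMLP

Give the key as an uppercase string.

  i= 0: R-A = 17 → R
  i= 1: E-I = 22 → W
  i= 2: H-Z =  8 → I
  i= 3: V-T =  2 → C
  i= 4: T-Y = 21 → V
  i= 5: A-S =  8 → I
  i= 6: W-I = 14 → O
  i= 7: D-M = 17 → R
  i= 8: H-L = 22 → W
  i= 9: E-W =  8 → I
  i=10: M-K =  2 → C
  i=11: B-G = 21 → V
  i=12: Q-I =  8 → I
  i=13: G-S = 14 → O
  i=14: E-N = 17 → R
  i=15: D-H = 22 → W
  i=16: M-E =  8 → I
  i=17: S-Q =  2 → C
  i=18: V-A = 21 → V
  i=19: M-E =  8 → I
  i=20: V-H = 14 → O
  i=21: I-R = 17 → R
  i=22: A-E = 22 → W
  i=23: F-X =  8 → I
  i=24: Y-W =  2 → C
  i=25: A-F = 21 → V
  i=26: M-E =  8 → I
  i=27: L-X = 14 → O
  i=28: P-Y = 17 → R
  shifts repeat with period 7: RWICVIO

RWICVIO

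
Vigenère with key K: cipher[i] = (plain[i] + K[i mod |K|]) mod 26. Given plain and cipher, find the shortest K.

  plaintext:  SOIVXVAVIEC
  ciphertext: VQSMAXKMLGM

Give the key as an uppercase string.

DCKR

  i= 0: V-S =  3 → D
  i= 1: Q-O =  2 → C
  i= 2: S-I = 10 → K
  i= 3: M-V = 17 → R
  i= 4: A-X =  3 → D
  i= 5: X-V =  2 → C
  i= 6: K-A = 10 → K
  i= 7: M-V = 17 → R
  i= 8: L-I =  3 → D
  i= 9: G-E =  2 → C
  i=10: M-C = 10 → K
  shifts repeat with period 4: DCKR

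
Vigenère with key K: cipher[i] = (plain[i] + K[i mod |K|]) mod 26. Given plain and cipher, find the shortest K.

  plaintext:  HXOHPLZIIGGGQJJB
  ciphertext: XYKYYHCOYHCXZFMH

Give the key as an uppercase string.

QBWRJWDG

  i= 0: X-H = 16 → Q
  i= 1: Y-X =  1 → B
  i= 2: K-O = 22 → W
  i= 3: Y-H = 17 → R
  i= 4: Y-P =  9 → J
  i= 5: H-L = 22 → W
  i= 6: C-Z =  3 → D
  i= 7: O-I =  6 → G
  i= 8: Y-I = 16 → Q
  i= 9: H-G =  1 → B
  i=10: C-G = 22 → W
  i=11: X-G = 17 → R
  i=12: Z-Q =  9 → J
  i=13: F-J = 22 → W
  i=14: M-J =  3 → D
  i=15: H-B =  6 → G
  shifts repeat with period 8: QBWRJWDG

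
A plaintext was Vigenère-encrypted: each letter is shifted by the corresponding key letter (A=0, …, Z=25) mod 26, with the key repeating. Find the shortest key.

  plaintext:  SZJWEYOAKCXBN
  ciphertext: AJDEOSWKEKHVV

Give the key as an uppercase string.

IKU

  i= 0: A-S =  8 → I
  i= 1: J-Z = 10 → K
  i= 2: D-J = 20 → U
  i= 3: E-W =  8 → I
  i= 4: O-E = 10 → K
  i= 5: S-Y = 20 → U
  i= 6: W-O =  8 → I
  i= 7: K-A = 10 → K
  i= 8: E-K = 20 → U
  i= 9: K-C =  8 → I
  i=10: H-X = 10 → K
  i=11: V-B = 20 → U
  i=12: V-N =  8 → I
  shifts repeat with period 3: IKU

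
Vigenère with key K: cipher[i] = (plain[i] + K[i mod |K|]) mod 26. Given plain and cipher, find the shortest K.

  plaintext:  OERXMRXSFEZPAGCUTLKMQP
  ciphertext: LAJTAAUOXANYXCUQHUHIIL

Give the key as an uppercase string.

XWSWOJ

  i= 0: L-O = 23 → X
  i= 1: A-E = 22 → W
  i= 2: J-R = 18 → S
  i= 3: T-X = 22 → W
  i= 4: A-M = 14 → O
  i= 5: A-R =  9 → J
  i= 6: U-X = 23 → X
  i= 7: O-S = 22 → W
  i= 8: X-F = 18 → S
  i= 9: A-E = 22 → W
  i=10: N-Z = 14 → O
  i=11: Y-P =  9 → J
  i=12: X-A = 23 → X
  i=13: C-G = 22 → W
  i=14: U-C = 18 → S
  i=15: Q-U = 22 → W
  i=16: H-T = 14 → O
  i=17: U-L =  9 → J
  i=18: H-K = 23 → X
  i=19: I-M = 22 → W
  i=20: I-Q = 18 → S
  i=21: L-P = 22 → W
  shifts repeat with period 6: XWSWOJ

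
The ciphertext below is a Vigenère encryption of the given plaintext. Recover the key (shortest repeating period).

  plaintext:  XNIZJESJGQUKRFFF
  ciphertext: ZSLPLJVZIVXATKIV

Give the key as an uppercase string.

CFDQ

  i= 0: Z-X =  2 → C
  i= 1: S-N =  5 → F
  i= 2: L-I =  3 → D
  i= 3: P-Z = 16 → Q
  i= 4: L-J =  2 → C
  i= 5: J-E =  5 → F
  i= 6: V-S =  3 → D
  i= 7: Z-J = 16 → Q
  i= 8: I-G =  2 → C
  i= 9: V-Q =  5 → F
  i=10: X-U =  3 → D
  i=11: A-K = 16 → Q
  i=12: T-R =  2 → C
  i=13: K-F =  5 → F
  i=14: I-F =  3 → D
  i=15: V-F = 16 → Q
  shifts repeat with period 4: CFDQ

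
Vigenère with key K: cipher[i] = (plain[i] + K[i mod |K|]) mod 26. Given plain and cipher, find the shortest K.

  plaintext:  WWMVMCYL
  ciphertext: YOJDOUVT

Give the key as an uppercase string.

  i= 0: Y-W =  2 → C
  i= 1: O-W = 18 → S
  i= 2: J-M = 23 → X
  i= 3: D-V =  8 → I
  i= 4: O-M =  2 → C
  i= 5: U-C = 18 → S
  i= 6: V-Y = 23 → X
  i= 7: T-L =  8 → I
  shifts repeat with period 4: CSXI

CSXI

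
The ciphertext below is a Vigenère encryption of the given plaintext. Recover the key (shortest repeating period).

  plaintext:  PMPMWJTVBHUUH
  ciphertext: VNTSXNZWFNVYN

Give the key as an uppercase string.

  i= 0: V-P =  6 → G
  i= 1: N-M =  1 → B
  i= 2: T-P =  4 → E
  i= 3: S-M =  6 → G
  i= 4: X-W =  1 → B
  i= 5: N-J =  4 → E
  i= 6: Z-T =  6 → G
  i= 7: W-V =  1 → B
  i= 8: F-B =  4 → E
  i= 9: N-H =  6 → G
  i=10: V-U =  1 → B
  i=11: Y-U =  4 → E
  i=12: N-H =  6 → G
  shifts repeat with period 3: GBE

GBE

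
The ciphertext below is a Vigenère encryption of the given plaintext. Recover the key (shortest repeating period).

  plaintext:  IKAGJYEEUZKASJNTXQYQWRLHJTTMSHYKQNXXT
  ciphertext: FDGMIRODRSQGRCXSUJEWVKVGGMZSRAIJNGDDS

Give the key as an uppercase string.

  i= 0: F-I = 23 → X
  i= 1: D-K = 19 → T
  i= 2: G-A =  6 → G
  i= 3: M-G =  6 → G
  i= 4: I-J = 25 → Z
  i= 5: R-Y = 19 → T
  i= 6: O-E = 10 → K
  i= 7: D-E = 25 → Z
  i= 8: R-U = 23 → X
  i= 9: S-Z = 19 → T
  i=10: Q-K =  6 → G
  i=11: G-A =  6 → G
  i=12: R-S = 25 → Z
  i=13: C-J = 19 → T
  i=14: X-N = 10 → K
  i=15: S-T = 25 → Z
  i=16: U-X = 23 → X
  i=17: J-Q = 19 → T
  i=18: E-Y =  6 → G
  i=19: W-Q =  6 → G
  i=20: V-W = 25 → Z
  i=21: K-R = 19 → T
  i=22: V-L = 10 → K
  i=23: G-H = 25 → Z
  i=24: G-J = 23 → X
  i=25: M-T = 19 → T
  i=26: Z-T =  6 → G
  i=27: S-M =  6 → G
  i=28: R-S = 25 → Z
  i=29: A-H = 19 → T
  i=30: I-Y = 10 → K
  i=31: J-K = 25 → Z
  i=32: N-Q = 23 → X
  i=33: G-N = 19 → T
  i=34: D-X =  6 → G
  i=35: D-X =  6 → G
  i=36: S-T = 25 → Z
  shifts repeat with period 8: XTGGZTKZ

XTGGZTKZ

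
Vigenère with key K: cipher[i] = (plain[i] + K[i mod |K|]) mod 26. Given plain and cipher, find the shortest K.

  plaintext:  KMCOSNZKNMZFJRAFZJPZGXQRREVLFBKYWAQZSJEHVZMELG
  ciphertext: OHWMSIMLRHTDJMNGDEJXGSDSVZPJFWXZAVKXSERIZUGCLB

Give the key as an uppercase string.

EVUYAVNB

  i= 0: O-K =  4 → E
  i= 1: H-M = 21 → V
  i= 2: W-C = 20 → U
  i= 3: M-O = 24 → Y
  i= 4: S-S =  0 → A
  i= 5: I-N = 21 → V
  i= 6: M-Z = 13 → N
  i= 7: L-K =  1 → B
  i= 8: R-N =  4 → E
  i= 9: H-M = 21 → V
  i=10: T-Z = 20 → U
  i=11: D-F = 24 → Y
  i=12: J-J =  0 → A
  i=13: M-R = 21 → V
  i=14: N-A = 13 → N
  i=15: G-F =  1 → B
  i=16: D-Z =  4 → E
  i=17: E-J = 21 → V
  i=18: J-P = 20 → U
  i=19: X-Z = 24 → Y
  i=20: G-G =  0 → A
  i=21: S-X = 21 → V
  i=22: D-Q = 13 → N
  i=23: S-R =  1 → B
  i=24: V-R =  4 → E
  i=25: Z-E = 21 → V
  i=26: P-V = 20 → U
  i=27: J-L = 24 → Y
  i=28: F-F =  0 → A
  i=29: W-B = 21 → V
  i=30: X-K = 13 → N
  i=31: Z-Y =  1 → B
  i=32: A-W =  4 → E
  i=33: V-A = 21 → V
  i=34: K-Q = 20 → U
  i=35: X-Z = 24 → Y
  i=36: S-S =  0 → A
  i=37: E-J = 21 → V
  i=38: R-E = 13 → N
  i=39: I-H =  1 → B
  i=40: Z-V =  4 → E
  i=41: U-Z = 21 → V
  i=42: G-M = 20 → U
  i=43: C-E = 24 → Y
  i=44: L-L =  0 → A
  i=45: B-G = 21 → V
  shifts repeat with period 8: EVUYAVNB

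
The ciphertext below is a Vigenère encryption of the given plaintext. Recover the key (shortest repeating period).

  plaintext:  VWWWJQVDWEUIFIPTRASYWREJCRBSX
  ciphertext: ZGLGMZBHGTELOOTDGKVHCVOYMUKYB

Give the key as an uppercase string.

EKPKDJG

  i= 0: Z-V =  4 → E
  i= 1: G-W = 10 → K
  i= 2: L-W = 15 → P
  i= 3: G-W = 10 → K
  i= 4: M-J =  3 → D
  i= 5: Z-Q =  9 → J
  i= 6: B-V =  6 → G
  i= 7: H-D =  4 → E
  i= 8: G-W = 10 → K
  i= 9: T-E = 15 → P
  i=10: E-U = 10 → K
  i=11: L-I =  3 → D
  i=12: O-F =  9 → J
  i=13: O-I =  6 → G
  i=14: T-P =  4 → E
  i=15: D-T = 10 → K
  i=16: G-R = 15 → P
  i=17: K-A = 10 → K
  i=18: V-S =  3 → D
  i=19: H-Y =  9 → J
  i=20: C-W =  6 → G
  i=21: V-R =  4 → E
  i=22: O-E = 10 → K
  i=23: Y-J = 15 → P
  i=24: M-C = 10 → K
  i=25: U-R =  3 → D
  i=26: K-B =  9 → J
  i=27: Y-S =  6 → G
  i=28: B-X =  4 → E
  shifts repeat with period 7: EKPKDJG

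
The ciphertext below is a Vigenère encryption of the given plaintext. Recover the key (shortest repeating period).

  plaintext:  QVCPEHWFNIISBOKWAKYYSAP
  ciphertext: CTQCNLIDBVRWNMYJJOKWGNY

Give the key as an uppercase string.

MYONJE

  i= 0: C-Q = 12 → M
  i= 1: T-V = 24 → Y
  i= 2: Q-C = 14 → O
  i= 3: C-P = 13 → N
  i= 4: N-E =  9 → J
  i= 5: L-H =  4 → E
  i= 6: I-W = 12 → M
  i= 7: D-F = 24 → Y
  i= 8: B-N = 14 → O
  i= 9: V-I = 13 → N
  i=10: R-I =  9 → J
  i=11: W-S =  4 → E
  i=12: N-B = 12 → M
  i=13: M-O = 24 → Y
  i=14: Y-K = 14 → O
  i=15: J-W = 13 → N
  i=16: J-A =  9 → J
  i=17: O-K =  4 → E
  i=18: K-Y = 12 → M
  i=19: W-Y = 24 → Y
  i=20: G-S = 14 → O
  i=21: N-A = 13 → N
  i=22: Y-P =  9 → J
  shifts repeat with period 6: MYONJE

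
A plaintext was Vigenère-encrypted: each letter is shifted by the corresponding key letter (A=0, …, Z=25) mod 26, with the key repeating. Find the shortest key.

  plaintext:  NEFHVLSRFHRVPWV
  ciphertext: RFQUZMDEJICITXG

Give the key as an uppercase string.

  i= 0: R-N =  4 → E
  i= 1: F-E =  1 → B
  i= 2: Q-F = 11 → L
  i= 3: U-H = 13 → N
  i= 4: Z-V =  4 → E
  i= 5: M-L =  1 → B
  i= 6: D-S = 11 → L
  i= 7: E-R = 13 → N
  i= 8: J-F =  4 → E
  i= 9: I-H =  1 → B
  i=10: C-R = 11 → L
  i=11: I-V = 13 → N
  i=12: T-P =  4 → E
  i=13: X-W =  1 → B
  i=14: G-V = 11 → L
  shifts repeat with period 4: EBLN

EBLN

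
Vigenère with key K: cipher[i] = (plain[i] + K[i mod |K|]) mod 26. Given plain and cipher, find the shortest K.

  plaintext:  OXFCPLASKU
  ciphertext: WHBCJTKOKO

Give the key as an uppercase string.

IKWAU

  i= 0: W-O =  8 → I
  i= 1: H-X = 10 → K
  i= 2: B-F = 22 → W
  i= 3: C-C =  0 → A
  i= 4: J-P = 20 → U
  i= 5: T-L =  8 → I
  i= 6: K-A = 10 → K
  i= 7: O-S = 22 → W
  i= 8: K-K =  0 → A
  i= 9: O-U = 20 → U
  shifts repeat with period 5: IKWAU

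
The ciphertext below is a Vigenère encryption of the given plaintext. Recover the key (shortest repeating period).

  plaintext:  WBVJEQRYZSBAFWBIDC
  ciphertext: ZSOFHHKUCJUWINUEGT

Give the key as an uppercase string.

  i= 0: Z-W =  3 → D
  i= 1: S-B = 17 → R
  i= 2: O-V = 19 → T
  i= 3: F-J = 22 → W
  i= 4: H-E =  3 → D
  i= 5: H-Q = 17 → R
  i= 6: K-R = 19 → T
  i= 7: U-Y = 22 → W
  i= 8: C-Z =  3 → D
  i= 9: J-S = 17 → R
  i=10: U-B = 19 → T
  i=11: W-A = 22 → W
  i=12: I-F =  3 → D
  i=13: N-W = 17 → R
  i=14: U-B = 19 → T
  i=15: E-I = 22 → W
  i=16: G-D =  3 → D
  i=17: T-C = 17 → R
  shifts repeat with period 4: DRTW

DRTW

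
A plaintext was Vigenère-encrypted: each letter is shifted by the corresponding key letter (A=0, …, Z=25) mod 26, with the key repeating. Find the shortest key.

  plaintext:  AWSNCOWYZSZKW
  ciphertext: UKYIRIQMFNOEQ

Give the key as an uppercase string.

  i= 0: U-A = 20 → U
  i= 1: K-W = 14 → O
  i= 2: Y-S =  6 → G
  i= 3: I-N = 21 → V
  i= 4: R-C = 15 → P
  i= 5: I-O = 20 → U
  i= 6: Q-W = 20 → U
  i= 7: M-Y = 14 → O
  i= 8: F-Z =  6 → G
  i= 9: N-S = 21 → V
  i=10: O-Z = 15 → P
  i=11: E-K = 20 → U
  i=12: Q-W = 20 → U
  shifts repeat with period 6: UOGVPU

UOGVPU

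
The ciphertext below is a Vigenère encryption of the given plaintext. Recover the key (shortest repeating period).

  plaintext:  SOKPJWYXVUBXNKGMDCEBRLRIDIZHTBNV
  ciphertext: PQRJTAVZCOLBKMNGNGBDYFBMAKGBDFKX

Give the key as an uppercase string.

  i= 0: P-S = 23 → X
  i= 1: Q-O =  2 → C
  i= 2: R-K =  7 → H
  i= 3: J-P = 20 → U
  i= 4: T-J = 10 → K
  i= 5: A-W =  4 → E
  i= 6: V-Y = 23 → X
  i= 7: Z-X =  2 → C
  i= 8: C-V =  7 → H
  i= 9: O-U = 20 → U
  i=10: L-B = 10 → K
  i=11: B-X =  4 → E
  i=12: K-N = 23 → X
  i=13: M-K =  2 → C
  i=14: N-G =  7 → H
  i=15: G-M = 20 → U
  i=16: N-D = 10 → K
  i=17: G-C =  4 → E
  i=18: B-E = 23 → X
  i=19: D-B =  2 → C
  i=20: Y-R =  7 → H
  i=21: F-L = 20 → U
  i=22: B-R = 10 → K
  i=23: M-I =  4 → E
  i=24: A-D = 23 → X
  i=25: K-I =  2 → C
  i=26: G-Z =  7 → H
  i=27: B-H = 20 → U
  i=28: D-T = 10 → K
  i=29: F-B =  4 → E
  i=30: K-N = 23 → X
  i=31: X-V =  2 → C
  shifts repeat with period 6: XCHUKE

XCHUKE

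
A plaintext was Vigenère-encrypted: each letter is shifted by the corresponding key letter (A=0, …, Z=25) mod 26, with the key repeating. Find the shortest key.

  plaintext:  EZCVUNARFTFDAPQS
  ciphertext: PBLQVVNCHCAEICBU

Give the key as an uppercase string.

  i= 0: P-E = 11 → L
  i= 1: B-Z =  2 → C
  i= 2: L-C =  9 → J
  i= 3: Q-V = 21 → V
  i= 4: V-U =  1 → B
  i= 5: V-N =  8 → I
  i= 6: N-A = 13 → N
  i= 7: C-R = 11 → L
  i= 8: H-F =  2 → C
  i= 9: C-T =  9 → J
  i=10: A-F = 21 → V
  i=11: E-D =  1 → B
  i=12: I-A =  8 → I
  i=13: C-P = 13 → N
  i=14: B-Q = 11 → L
  i=15: U-S =  2 → C
  shifts repeat with period 7: LCJVBIN

LCJVBIN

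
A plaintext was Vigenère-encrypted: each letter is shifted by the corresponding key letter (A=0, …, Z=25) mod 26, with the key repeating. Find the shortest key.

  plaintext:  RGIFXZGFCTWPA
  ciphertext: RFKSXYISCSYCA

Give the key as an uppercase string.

AZCN

  i= 0: R-R =  0 → A
  i= 1: F-G = 25 → Z
  i= 2: K-I =  2 → C
  i= 3: S-F = 13 → N
  i= 4: X-X =  0 → A
  i= 5: Y-Z = 25 → Z
  i= 6: I-G =  2 → C
  i= 7: S-F = 13 → N
  i= 8: C-C =  0 → A
  i= 9: S-T = 25 → Z
  i=10: Y-W =  2 → C
  i=11: C-P = 13 → N
  i=12: A-A =  0 → A
  shifts repeat with period 4: AZCN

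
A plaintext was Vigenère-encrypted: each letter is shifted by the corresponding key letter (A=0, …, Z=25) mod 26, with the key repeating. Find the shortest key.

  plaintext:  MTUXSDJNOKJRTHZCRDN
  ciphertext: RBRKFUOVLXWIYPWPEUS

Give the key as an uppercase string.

  i= 0: R-M =  5 → F
  i= 1: B-T =  8 → I
  i= 2: R-U = 23 → X
  i= 3: K-X = 13 → N
  i= 4: F-S = 13 → N
  i= 5: U-D = 17 → R
  i= 6: O-J =  5 → F
  i= 7: V-N =  8 → I
  i= 8: L-O = 23 → X
  i= 9: X-K = 13 → N
  i=10: W-J = 13 → N
  i=11: I-R = 17 → R
  i=12: Y-T =  5 → F
  i=13: P-H =  8 → I
  i=14: W-Z = 23 → X
  i=15: P-C = 13 → N
  i=16: E-R = 13 → N
  i=17: U-D = 17 → R
  i=18: S-N =  5 → F
  shifts repeat with period 6: FIXNNR

FIXNNR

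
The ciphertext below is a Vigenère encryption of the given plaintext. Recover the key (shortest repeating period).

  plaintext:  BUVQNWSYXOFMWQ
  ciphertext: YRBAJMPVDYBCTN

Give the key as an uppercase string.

  i= 0: Y-B = 23 → X
  i= 1: R-U = 23 → X
  i= 2: B-V =  6 → G
  i= 3: A-Q = 10 → K
  i= 4: J-N = 22 → W
  i= 5: M-W = 16 → Q
  i= 6: P-S = 23 → X
  i= 7: V-Y = 23 → X
  i= 8: D-X =  6 → G
  i= 9: Y-O = 10 → K
  i=10: B-F = 22 → W
  i=11: C-M = 16 → Q
  i=12: T-W = 23 → X
  i=13: N-Q = 23 → X
  shifts repeat with period 6: XXGKWQ

XXGKWQ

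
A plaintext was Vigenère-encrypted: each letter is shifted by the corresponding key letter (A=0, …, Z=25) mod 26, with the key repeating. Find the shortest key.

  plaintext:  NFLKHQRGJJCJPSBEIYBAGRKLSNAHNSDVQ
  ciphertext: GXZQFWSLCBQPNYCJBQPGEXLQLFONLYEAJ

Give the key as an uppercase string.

  i= 0: G-N = 19 → T
  i= 1: X-F = 18 → S
  i= 2: Z-L = 14 → O
  i= 3: Q-K =  6 → G
  i= 4: F-H = 24 → Y
  i= 5: W-Q =  6 → G
  i= 6: S-R =  1 → B
  i= 7: L-G =  5 → F
  i= 8: C-J = 19 → T
  i= 9: B-J = 18 → S
  i=10: Q-C = 14 → O
  i=11: P-J =  6 → G
  i=12: N-P = 24 → Y
  i=13: Y-S =  6 → G
  i=14: C-B =  1 → B
  i=15: J-E =  5 → F
  i=16: B-I = 19 → T
  i=17: Q-Y = 18 → S
  i=18: P-B = 14 → O
  i=19: G-A =  6 → G
  i=20: E-G = 24 → Y
  i=21: X-R =  6 → G
  i=22: L-K =  1 → B
  i=23: Q-L =  5 → F
  i=24: L-S = 19 → T
  i=25: F-N = 18 → S
  i=26: O-A = 14 → O
  i=27: N-H =  6 → G
  i=28: L-N = 24 → Y
  i=29: Y-S =  6 → G
  i=30: E-D =  1 → B
  i=31: A-V =  5 → F
  i=32: J-Q = 19 → T
  shifts repeat with period 8: TSOGYGBF

TSOGYGBF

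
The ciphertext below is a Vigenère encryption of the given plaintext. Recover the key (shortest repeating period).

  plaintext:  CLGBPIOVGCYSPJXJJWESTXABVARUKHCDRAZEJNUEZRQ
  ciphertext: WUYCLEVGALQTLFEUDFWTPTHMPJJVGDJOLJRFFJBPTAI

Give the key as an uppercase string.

UJSBWWHL

  i= 0: W-C = 20 → U
  i= 1: U-L =  9 → J
  i= 2: Y-G = 18 → S
  i= 3: C-B =  1 → B
  i= 4: L-P = 22 → W
  i= 5: E-I = 22 → W
  i= 6: V-O =  7 → H
  i= 7: G-V = 11 → L
  i= 8: A-G = 20 → U
  i= 9: L-C =  9 → J
  i=10: Q-Y = 18 → S
  i=11: T-S =  1 → B
  i=12: L-P = 22 → W
  i=13: F-J = 22 → W
  i=14: E-X =  7 → H
  i=15: U-J = 11 → L
  i=16: D-J = 20 → U
  i=17: F-W =  9 → J
  i=18: W-E = 18 → S
  i=19: T-S =  1 → B
  i=20: P-T = 22 → W
  i=21: T-X = 22 → W
  i=22: H-A =  7 → H
  i=23: M-B = 11 → L
  i=24: P-V = 20 → U
  i=25: J-A =  9 → J
  i=26: J-R = 18 → S
  i=27: V-U =  1 → B
  i=28: G-K = 22 → W
  i=29: D-H = 22 → W
  i=30: J-C =  7 → H
  i=31: O-D = 11 → L
  i=32: L-R = 20 → U
  i=33: J-A =  9 → J
  i=34: R-Z = 18 → S
  i=35: F-E =  1 → B
  i=36: F-J = 22 → W
  i=37: J-N = 22 → W
  i=38: B-U =  7 → H
  i=39: P-E = 11 → L
  i=40: T-Z = 20 → U
  i=41: A-R =  9 → J
  i=42: I-Q = 18 → S
  shifts repeat with period 8: UJSBWWHL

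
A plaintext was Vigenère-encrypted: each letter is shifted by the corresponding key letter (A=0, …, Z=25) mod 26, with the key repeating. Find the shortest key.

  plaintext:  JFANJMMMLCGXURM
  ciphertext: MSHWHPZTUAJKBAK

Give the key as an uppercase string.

  i= 0: M-J =  3 → D
  i= 1: S-F = 13 → N
  i= 2: H-A =  7 → H
  i= 3: W-N =  9 → J
  i= 4: H-J = 24 → Y
  i= 5: P-M =  3 → D
  i= 6: Z-M = 13 → N
  i= 7: T-M =  7 → H
  i= 8: U-L =  9 → J
  i= 9: A-C = 24 → Y
  i=10: J-G =  3 → D
  i=11: K-X = 13 → N
  i=12: B-U =  7 → H
  i=13: A-R =  9 → J
  i=14: K-M = 24 → Y
  shifts repeat with period 5: DNHJY

DNHJY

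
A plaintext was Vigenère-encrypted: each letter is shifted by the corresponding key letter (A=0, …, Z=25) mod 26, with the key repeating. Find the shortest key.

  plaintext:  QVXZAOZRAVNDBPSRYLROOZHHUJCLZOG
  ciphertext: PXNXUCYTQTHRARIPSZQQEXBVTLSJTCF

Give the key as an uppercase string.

  i= 0: P-Q = 25 → Z
  i= 1: X-V =  2 → C
  i= 2: N-X = 16 → Q
  i= 3: X-Z = 24 → Y
  i= 4: U-A = 20 → U
  i= 5: C-O = 14 → O
  i= 6: Y-Z = 25 → Z
  i= 7: T-R =  2 → C
  i= 8: Q-A = 16 → Q
  i= 9: T-V = 24 → Y
  i=10: H-N = 20 → U
  i=11: R-D = 14 → O
  i=12: A-B = 25 → Z
  i=13: R-P =  2 → C
  i=14: I-S = 16 → Q
  i=15: P-R = 24 → Y
  i=16: S-Y = 20 → U
  i=17: Z-L = 14 → O
  i=18: Q-R = 25 → Z
  i=19: Q-O =  2 → C
  i=20: E-O = 16 → Q
  i=21: X-Z = 24 → Y
  i=22: B-H = 20 → U
  i=23: V-H = 14 → O
  i=24: T-U = 25 → Z
  i=25: L-J =  2 → C
  i=26: S-C = 16 → Q
  i=27: J-L = 24 → Y
  i=28: T-Z = 20 → U
  i=29: C-O = 14 → O
  i=30: F-G = 25 → Z
  shifts repeat with period 6: ZCQYUO

ZCQYUO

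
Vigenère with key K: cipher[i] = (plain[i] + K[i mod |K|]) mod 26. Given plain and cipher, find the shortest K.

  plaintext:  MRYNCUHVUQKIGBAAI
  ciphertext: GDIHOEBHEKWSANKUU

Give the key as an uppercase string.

  i= 0: G-M = 20 → U
  i= 1: D-R = 12 → M
  i= 2: I-Y = 10 → K
  i= 3: H-N = 20 → U
  i= 4: O-C = 12 → M
  i= 5: E-U = 10 → K
  i= 6: B-H = 20 → U
  i= 7: H-V = 12 → M
  i= 8: E-U = 10 → K
  i= 9: K-Q = 20 → U
  i=10: W-K = 12 → M
  i=11: S-I = 10 → K
  i=12: A-G = 20 → U
  i=13: N-B = 12 → M
  i=14: K-A = 10 → K
  i=15: U-A = 20 → U
  i=16: U-I = 12 → M
  shifts repeat with period 3: UMK

UMK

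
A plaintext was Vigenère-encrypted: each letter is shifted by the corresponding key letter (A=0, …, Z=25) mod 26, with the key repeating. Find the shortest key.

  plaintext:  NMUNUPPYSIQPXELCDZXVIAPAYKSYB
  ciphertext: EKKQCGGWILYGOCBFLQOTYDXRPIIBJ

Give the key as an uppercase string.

RYQDIR

  i= 0: E-N = 17 → R
  i= 1: K-M = 24 → Y
  i= 2: K-U = 16 → Q
  i= 3: Q-N =  3 → D
  i= 4: C-U =  8 → I
  i= 5: G-P = 17 → R
  i= 6: G-P = 17 → R
  i= 7: W-Y = 24 → Y
  i= 8: I-S = 16 → Q
  i= 9: L-I =  3 → D
  i=10: Y-Q =  8 → I
  i=11: G-P = 17 → R
  i=12: O-X = 17 → R
  i=13: C-E = 24 → Y
  i=14: B-L = 16 → Q
  i=15: F-C =  3 → D
  i=16: L-D =  8 → I
  i=17: Q-Z = 17 → R
  i=18: O-X = 17 → R
  i=19: T-V = 24 → Y
  i=20: Y-I = 16 → Q
  i=21: D-A =  3 → D
  i=22: X-P =  8 → I
  i=23: R-A = 17 → R
  i=24: P-Y = 17 → R
  i=25: I-K = 24 → Y
  i=26: I-S = 16 → Q
  i=27: B-Y =  3 → D
  i=28: J-B =  8 → I
  shifts repeat with period 6: RYQDIR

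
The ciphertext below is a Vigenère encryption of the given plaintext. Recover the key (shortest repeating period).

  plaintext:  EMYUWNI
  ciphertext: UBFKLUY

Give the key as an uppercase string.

QPH

  i= 0: U-E = 16 → Q
  i= 1: B-M = 15 → P
  i= 2: F-Y =  7 → H
  i= 3: K-U = 16 → Q
  i= 4: L-W = 15 → P
  i= 5: U-N =  7 → H
  i= 6: Y-I = 16 → Q
  shifts repeat with period 3: QPH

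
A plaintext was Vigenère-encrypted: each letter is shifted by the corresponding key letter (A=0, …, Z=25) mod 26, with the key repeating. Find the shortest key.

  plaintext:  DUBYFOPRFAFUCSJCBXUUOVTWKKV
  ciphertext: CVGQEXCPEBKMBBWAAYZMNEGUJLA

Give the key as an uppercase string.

ZBFSZJNY

  i= 0: C-D = 25 → Z
  i= 1: V-U =  1 → B
  i= 2: G-B =  5 → F
  i= 3: Q-Y = 18 → S
  i= 4: E-F = 25 → Z
  i= 5: X-O =  9 → J
  i= 6: C-P = 13 → N
  i= 7: P-R = 24 → Y
  i= 8: E-F = 25 → Z
  i= 9: B-A =  1 → B
  i=10: K-F =  5 → F
  i=11: M-U = 18 → S
  i=12: B-C = 25 → Z
  i=13: B-S =  9 → J
  i=14: W-J = 13 → N
  i=15: A-C = 24 → Y
  i=16: A-B = 25 → Z
  i=17: Y-X =  1 → B
  i=18: Z-U =  5 → F
  i=19: M-U = 18 → S
  i=20: N-O = 25 → Z
  i=21: E-V =  9 → J
  i=22: G-T = 13 → N
  i=23: U-W = 24 → Y
  i=24: J-K = 25 → Z
  i=25: L-K =  1 → B
  i=26: A-V =  5 → F
  shifts repeat with period 8: ZBFSZJNY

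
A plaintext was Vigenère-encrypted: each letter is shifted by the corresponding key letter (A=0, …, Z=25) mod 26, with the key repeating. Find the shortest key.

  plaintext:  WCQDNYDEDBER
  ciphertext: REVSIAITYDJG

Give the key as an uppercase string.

VCFP

  i= 0: R-W = 21 → V
  i= 1: E-C =  2 → C
  i= 2: V-Q =  5 → F
  i= 3: S-D = 15 → P
  i= 4: I-N = 21 → V
  i= 5: A-Y =  2 → C
  i= 6: I-D =  5 → F
  i= 7: T-E = 15 → P
  i= 8: Y-D = 21 → V
  i= 9: D-B =  2 → C
  i=10: J-E =  5 → F
  i=11: G-R = 15 → P
  shifts repeat with period 4: VCFP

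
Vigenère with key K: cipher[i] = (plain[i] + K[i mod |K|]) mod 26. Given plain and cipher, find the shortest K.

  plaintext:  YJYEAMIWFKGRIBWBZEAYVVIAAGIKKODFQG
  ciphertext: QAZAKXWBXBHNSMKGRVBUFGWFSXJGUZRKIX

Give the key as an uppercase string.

  i= 0: Q-Y = 18 → S
  i= 1: A-J = 17 → R
  i= 2: Z-Y =  1 → B
  i= 3: A-E = 22 → W
  i= 4: K-A = 10 → K
  i= 5: X-M = 11 → L
  i= 6: W-I = 14 → O
  i= 7: B-W =  5 → F
  i= 8: X-F = 18 → S
  i= 9: B-K = 17 → R
  i=10: H-G =  1 → B
  i=11: N-R = 22 → W
  i=12: S-I = 10 → K
  i=13: M-B = 11 → L
  i=14: K-W = 14 → O
  i=15: G-B =  5 → F
  i=16: R-Z = 18 → S
  i=17: V-E = 17 → R
  i=18: B-A =  1 → B
  i=19: U-Y = 22 → W
  i=20: F-V = 10 → K
  i=21: G-V = 11 → L
  i=22: W-I = 14 → O
  i=23: F-A =  5 → F
  i=24: S-A = 18 → S
  i=25: X-G = 17 → R
  i=26: J-I =  1 → B
  i=27: G-K = 22 → W
  i=28: U-K = 10 → K
  i=29: Z-O = 11 → L
  i=30: R-D = 14 → O
  i=31: K-F =  5 → F
  i=32: I-Q = 18 → S
  i=33: X-G = 17 → R
  shifts repeat with period 8: SRBWKLOF

SRBWKLOF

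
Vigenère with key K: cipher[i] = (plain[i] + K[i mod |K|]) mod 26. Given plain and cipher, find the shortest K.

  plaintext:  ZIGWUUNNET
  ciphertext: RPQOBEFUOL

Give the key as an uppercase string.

  i= 0: R-Z = 18 → S
  i= 1: P-I =  7 → H
  i= 2: Q-G = 10 → K
  i= 3: O-W = 18 → S
  i= 4: B-U =  7 → H
  i= 5: E-U = 10 → K
  i= 6: F-N = 18 → S
  i= 7: U-N =  7 → H
  i= 8: O-E = 10 → K
  i= 9: L-T = 18 → S
  shifts repeat with period 3: SHK

SHK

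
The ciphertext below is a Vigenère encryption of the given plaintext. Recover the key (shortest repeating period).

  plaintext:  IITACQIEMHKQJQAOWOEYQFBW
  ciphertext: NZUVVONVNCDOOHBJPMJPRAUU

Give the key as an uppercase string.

FRBVTY

  i= 0: N-I =  5 → F
  i= 1: Z-I = 17 → R
  i= 2: U-T =  1 → B
  i= 3: V-A = 21 → V
  i= 4: V-C = 19 → T
  i= 5: O-Q = 24 → Y
  i= 6: N-I =  5 → F
  i= 7: V-E = 17 → R
  i= 8: N-M =  1 → B
  i= 9: C-H = 21 → V
  i=10: D-K = 19 → T
  i=11: O-Q = 24 → Y
  i=12: O-J =  5 → F
  i=13: H-Q = 17 → R
  i=14: B-A =  1 → B
  i=15: J-O = 21 → V
  i=16: P-W = 19 → T
  i=17: M-O = 24 → Y
  i=18: J-E =  5 → F
  i=19: P-Y = 17 → R
  i=20: R-Q =  1 → B
  i=21: A-F = 21 → V
  i=22: U-B = 19 → T
  i=23: U-W = 24 → Y
  shifts repeat with period 6: FRBVTY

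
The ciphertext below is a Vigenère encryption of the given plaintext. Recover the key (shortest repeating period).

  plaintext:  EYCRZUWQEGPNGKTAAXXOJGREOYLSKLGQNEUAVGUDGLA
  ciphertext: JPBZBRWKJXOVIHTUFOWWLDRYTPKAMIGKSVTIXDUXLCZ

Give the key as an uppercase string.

  i= 0: J-E =  5 → F
  i= 1: P-Y = 17 → R
  i= 2: B-C = 25 → Z
  i= 3: Z-R =  8 → I
  i= 4: B-Z =  2 → C
  i= 5: R-U = 23 → X
  i= 6: W-W =  0 → A
  i= 7: K-Q = 20 → U
  i= 8: J-E =  5 → F
  i= 9: X-G = 17 → R
  i=10: O-P = 25 → Z
  i=11: V-N =  8 → I
  i=12: I-G =  2 → C
  i=13: H-K = 23 → X
  i=14: T-T =  0 → A
  i=15: U-A = 20 → U
  i=16: F-A =  5 → F
  i=17: O-X = 17 → R
  i=18: W-X = 25 → Z
  i=19: W-O =  8 → I
  i=20: L-J =  2 → C
  i=21: D-G = 23 → X
  i=22: R-R =  0 → A
  i=23: Y-E = 20 → U
  i=24: T-O =  5 → F
  i=25: P-Y = 17 → R
  i=26: K-L = 25 → Z
  i=27: A-S =  8 → I
  i=28: M-K =  2 → C
  i=29: I-L = 23 → X
  i=30: G-G =  0 → A
  i=31: K-Q = 20 → U
  i=32: S-N =  5 → F
  i=33: V-E = 17 → R
  i=34: T-U = 25 → Z
  i=35: I-A =  8 → I
  i=36: X-V =  2 → C
  i=37: D-G = 23 → X
  i=38: U-U =  0 → A
  i=39: X-D = 20 → U
  i=40: L-G =  5 → F
  i=41: C-L = 17 → R
  i=42: Z-A = 25 → Z
  shifts repeat with period 8: FRZICXAU

FRZICXAU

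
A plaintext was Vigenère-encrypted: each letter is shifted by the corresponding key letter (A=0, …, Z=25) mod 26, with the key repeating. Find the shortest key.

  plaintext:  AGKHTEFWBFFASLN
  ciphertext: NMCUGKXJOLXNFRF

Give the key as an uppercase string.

  i= 0: N-A = 13 → N
  i= 1: M-G =  6 → G
  i= 2: C-K = 18 → S
  i= 3: U-H = 13 → N
  i= 4: G-T = 13 → N
  i= 5: K-E =  6 → G
  i= 6: X-F = 18 → S
  i= 7: J-W = 13 → N
  i= 8: O-B = 13 → N
  i= 9: L-F =  6 → G
  i=10: X-F = 18 → S
  i=11: N-A = 13 → N
  i=12: F-S = 13 → N
  i=13: R-L =  6 → G
  i=14: F-N = 18 → S
  shifts repeat with period 4: NGSN

NGSN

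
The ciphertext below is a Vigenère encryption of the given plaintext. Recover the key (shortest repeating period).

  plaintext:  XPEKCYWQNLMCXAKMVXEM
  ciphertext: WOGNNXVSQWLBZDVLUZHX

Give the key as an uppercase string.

ZZCDL

  i= 0: W-X = 25 → Z
  i= 1: O-P = 25 → Z
  i= 2: G-E =  2 → C
  i= 3: N-K =  3 → D
  i= 4: N-C = 11 → L
  i= 5: X-Y = 25 → Z
  i= 6: V-W = 25 → Z
  i= 7: S-Q =  2 → C
  i= 8: Q-N =  3 → D
  i= 9: W-L = 11 → L
  i=10: L-M = 25 → Z
  i=11: B-C = 25 → Z
  i=12: Z-X =  2 → C
  i=13: D-A =  3 → D
  i=14: V-K = 11 → L
  i=15: L-M = 25 → Z
  i=16: U-V = 25 → Z
  i=17: Z-X =  2 → C
  i=18: H-E =  3 → D
  i=19: X-M = 11 → L
  shifts repeat with period 5: ZZCDL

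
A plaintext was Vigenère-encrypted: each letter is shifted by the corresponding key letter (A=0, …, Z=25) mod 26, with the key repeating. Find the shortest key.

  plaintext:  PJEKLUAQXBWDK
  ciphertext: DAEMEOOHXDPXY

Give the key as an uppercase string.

  i= 0: D-P = 14 → O
  i= 1: A-J = 17 → R
  i= 2: E-E =  0 → A
  i= 3: M-K =  2 → C
  i= 4: E-L = 19 → T
  i= 5: O-U = 20 → U
  i= 6: O-A = 14 → O
  i= 7: H-Q = 17 → R
  i= 8: X-X =  0 → A
  i= 9: D-B =  2 → C
  i=10: P-W = 19 → T
  i=11: X-D = 20 → U
  i=12: Y-K = 14 → O
  shifts repeat with period 6: ORACTU

ORACTU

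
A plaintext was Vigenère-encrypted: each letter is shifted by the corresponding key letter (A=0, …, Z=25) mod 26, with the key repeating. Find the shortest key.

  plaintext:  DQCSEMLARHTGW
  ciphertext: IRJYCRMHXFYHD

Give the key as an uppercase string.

FBHGY

  i= 0: I-D =  5 → F
  i= 1: R-Q =  1 → B
  i= 2: J-C =  7 → H
  i= 3: Y-S =  6 → G
  i= 4: C-E = 24 → Y
  i= 5: R-M =  5 → F
  i= 6: M-L =  1 → B
  i= 7: H-A =  7 → H
  i= 8: X-R =  6 → G
  i= 9: F-H = 24 → Y
  i=10: Y-T =  5 → F
  i=11: H-G =  1 → B
  i=12: D-W =  7 → H
  shifts repeat with period 5: FBHGY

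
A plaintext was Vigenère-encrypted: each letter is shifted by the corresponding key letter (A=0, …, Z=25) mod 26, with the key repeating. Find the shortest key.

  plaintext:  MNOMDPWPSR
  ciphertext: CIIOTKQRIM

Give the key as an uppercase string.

  i= 0: C-M = 16 → Q
  i= 1: I-N = 21 → V
  i= 2: I-O = 20 → U
  i= 3: O-M =  2 → C
  i= 4: T-D = 16 → Q
  i= 5: K-P = 21 → V
  i= 6: Q-W = 20 → U
  i= 7: R-P =  2 → C
  i= 8: I-S = 16 → Q
  i= 9: M-R = 21 → V
  shifts repeat with period 4: QVUC

QVUC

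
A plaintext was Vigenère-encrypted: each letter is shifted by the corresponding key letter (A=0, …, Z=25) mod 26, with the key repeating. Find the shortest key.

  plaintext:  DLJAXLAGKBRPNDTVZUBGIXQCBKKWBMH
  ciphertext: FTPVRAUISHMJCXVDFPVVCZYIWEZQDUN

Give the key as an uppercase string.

CIGVUPU

  i= 0: F-D =  2 → C
  i= 1: T-L =  8 → I
  i= 2: P-J =  6 → G
  i= 3: V-A = 21 → V
  i= 4: R-X = 20 → U
  i= 5: A-L = 15 → P
  i= 6: U-A = 20 → U
  i= 7: I-G =  2 → C
  i= 8: S-K =  8 → I
  i= 9: H-B =  6 → G
  i=10: M-R = 21 → V
  i=11: J-P = 20 → U
  i=12: C-N = 15 → P
  i=13: X-D = 20 → U
  i=14: V-T =  2 → C
  i=15: D-V =  8 → I
  i=16: F-Z =  6 → G
  i=17: P-U = 21 → V
  i=18: V-B = 20 → U
  i=19: V-G = 15 → P
  i=20: C-I = 20 → U
  i=21: Z-X =  2 → C
  i=22: Y-Q =  8 → I
  i=23: I-C =  6 → G
  i=24: W-B = 21 → V
  i=25: E-K = 20 → U
  i=26: Z-K = 15 → P
  i=27: Q-W = 20 → U
  i=28: D-B =  2 → C
  i=29: U-M =  8 → I
  i=30: N-H =  6 → G
  shifts repeat with period 7: CIGVUPU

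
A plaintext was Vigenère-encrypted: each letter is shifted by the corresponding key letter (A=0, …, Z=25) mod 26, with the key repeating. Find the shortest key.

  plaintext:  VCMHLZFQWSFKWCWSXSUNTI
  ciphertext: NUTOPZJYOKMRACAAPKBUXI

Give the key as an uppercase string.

  i= 0: N-V = 18 → S
  i= 1: U-C = 18 → S
  i= 2: T-M =  7 → H
  i= 3: O-H =  7 → H
  i= 4: P-L =  4 → E
  i= 5: Z-Z =  0 → A
  i= 6: J-F =  4 → E
  i= 7: Y-Q =  8 → I
  i= 8: O-W = 18 → S
  i= 9: K-S = 18 → S
  i=10: M-F =  7 → H
  i=11: R-K =  7 → H
  i=12: A-W =  4 → E
  i=13: C-C =  0 → A
  i=14: A-W =  4 → E
  i=15: A-S =  8 → I
  i=16: P-X = 18 → S
  i=17: K-S = 18 → S
  i=18: B-U =  7 → H
  i=19: U-N =  7 → H
  i=20: X-T =  4 → E
  i=21: I-I =  0 → A
  shifts repeat with period 8: SSHHEAEI

SSHHEAEI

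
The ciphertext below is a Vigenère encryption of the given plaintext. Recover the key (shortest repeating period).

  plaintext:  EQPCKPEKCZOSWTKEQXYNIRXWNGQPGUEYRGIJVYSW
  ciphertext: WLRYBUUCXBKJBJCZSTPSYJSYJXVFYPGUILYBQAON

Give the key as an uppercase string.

SVCWRFQ

  i= 0: W-E = 18 → S
  i= 1: L-Q = 21 → V
  i= 2: R-P =  2 → C
  i= 3: Y-C = 22 → W
  i= 4: B-K = 17 → R
  i= 5: U-P =  5 → F
  i= 6: U-E = 16 → Q
  i= 7: C-K = 18 → S
  i= 8: X-C = 21 → V
  i= 9: B-Z =  2 → C
  i=10: K-O = 22 → W
  i=11: J-S = 17 → R
  i=12: B-W =  5 → F
  i=13: J-T = 16 → Q
  i=14: C-K = 18 → S
  i=15: Z-E = 21 → V
  i=16: S-Q =  2 → C
  i=17: T-X = 22 → W
  i=18: P-Y = 17 → R
  i=19: S-N =  5 → F
  i=20: Y-I = 16 → Q
  i=21: J-R = 18 → S
  i=22: S-X = 21 → V
  i=23: Y-W =  2 → C
  i=24: J-N = 22 → W
  i=25: X-G = 17 → R
  i=26: V-Q =  5 → F
  i=27: F-P = 16 → Q
  i=28: Y-G = 18 → S
  i=29: P-U = 21 → V
  i=30: G-E =  2 → C
  i=31: U-Y = 22 → W
  i=32: I-R = 17 → R
  i=33: L-G =  5 → F
  i=34: Y-I = 16 → Q
  i=35: B-J = 18 → S
  i=36: Q-V = 21 → V
  i=37: A-Y =  2 → C
  i=38: O-S = 22 → W
  i=39: N-W = 17 → R
  shifts repeat with period 7: SVCWRFQ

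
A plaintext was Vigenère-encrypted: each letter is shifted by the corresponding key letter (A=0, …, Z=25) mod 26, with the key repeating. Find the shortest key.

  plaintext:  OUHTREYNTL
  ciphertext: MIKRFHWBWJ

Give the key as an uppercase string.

YOD

  i= 0: M-O = 24 → Y
  i= 1: I-U = 14 → O
  i= 2: K-H =  3 → D
  i= 3: R-T = 24 → Y
  i= 4: F-R = 14 → O
  i= 5: H-E =  3 → D
  i= 6: W-Y = 24 → Y
  i= 7: B-N = 14 → O
  i= 8: W-T =  3 → D
  i= 9: J-L = 24 → Y
  shifts repeat with period 3: YOD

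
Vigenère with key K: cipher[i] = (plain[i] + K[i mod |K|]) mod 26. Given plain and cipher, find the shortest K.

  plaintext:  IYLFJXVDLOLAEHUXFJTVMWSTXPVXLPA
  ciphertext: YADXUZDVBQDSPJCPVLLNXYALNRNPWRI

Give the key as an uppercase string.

  i= 0: Y-I = 16 → Q
  i= 1: A-Y =  2 → C
  i= 2: D-L = 18 → S
  i= 3: X-F = 18 → S
  i= 4: U-J = 11 → L
  i= 5: Z-X =  2 → C
  i= 6: D-V =  8 → I
  i= 7: V-D = 18 → S
  i= 8: B-L = 16 → Q
  i= 9: Q-O =  2 → C
  i=10: D-L = 18 → S
  i=11: S-A = 18 → S
  i=12: P-E = 11 → L
  i=13: J-H =  2 → C
  i=14: C-U =  8 → I
  i=15: P-X = 18 → S
  i=16: V-F = 16 → Q
  i=17: L-J =  2 → C
  i=18: L-T = 18 → S
  i=19: N-V = 18 → S
  i=20: X-M = 11 → L
  i=21: Y-W =  2 → C
  i=22: A-S =  8 → I
  i=23: L-T = 18 → S
  i=24: N-X = 16 → Q
  i=25: R-P =  2 → C
  i=26: N-V = 18 → S
  i=27: P-X = 18 → S
  i=28: W-L = 11 → L
  i=29: R-P =  2 → C
  i=30: I-A =  8 → I
  shifts repeat with period 8: QCSSLCIS

QCSSLCIS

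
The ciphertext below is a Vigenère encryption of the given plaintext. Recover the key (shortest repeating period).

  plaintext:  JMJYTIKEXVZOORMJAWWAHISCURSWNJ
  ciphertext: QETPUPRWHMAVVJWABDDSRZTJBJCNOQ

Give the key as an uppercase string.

  i= 0: Q-J =  7 → H
  i= 1: E-M = 18 → S
  i= 2: T-J = 10 → K
  i= 3: P-Y = 17 → R
  i= 4: U-T =  1 → B
  i= 5: P-I =  7 → H
  i= 6: R-K =  7 → H
  i= 7: W-E = 18 → S
  i= 8: H-X = 10 → K
  i= 9: M-V = 17 → R
  i=10: A-Z =  1 → B
  i=11: V-O =  7 → H
  i=12: V-O =  7 → H
  i=13: J-R = 18 → S
  i=14: W-M = 10 → K
  i=15: A-J = 17 → R
  i=16: B-A =  1 → B
  i=17: D-W =  7 → H
  i=18: D-W =  7 → H
  i=19: S-A = 18 → S
  i=20: R-H = 10 → K
  i=21: Z-I = 17 → R
  i=22: T-S =  1 → B
  i=23: J-C =  7 → H
  i=24: B-U =  7 → H
  i=25: J-R = 18 → S
  i=26: C-S = 10 → K
  i=27: N-W = 17 → R
  i=28: O-N =  1 → B
  i=29: Q-J =  7 → H
  shifts repeat with period 6: HSKRBH

HSKRBH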